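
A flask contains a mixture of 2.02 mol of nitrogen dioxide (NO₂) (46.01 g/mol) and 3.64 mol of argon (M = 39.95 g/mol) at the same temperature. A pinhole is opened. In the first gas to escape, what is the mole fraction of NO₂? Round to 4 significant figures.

Each component's effusion rate ∝ (its partial pressure)·(1/√M) ∝ n_i/√M_i.
So x_NO₂ in the escaping gas = (n_NO₂/√M_NO₂) / Σ(n_i/√M_i)
= (2.02/√46.01) / (2.02/√46.01 + 3.64/√39.95) = 0.2978/(0.2978 + 0.5759) = 0.3409.

0.3409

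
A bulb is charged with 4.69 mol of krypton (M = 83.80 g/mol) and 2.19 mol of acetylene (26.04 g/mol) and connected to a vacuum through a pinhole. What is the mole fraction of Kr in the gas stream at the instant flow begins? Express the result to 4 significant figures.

Rate_i ∝ x_i/√M_i (Graham's law weighted by mole fraction), so the effusate composition follows n_i/√M_i.
Mole fraction of Kr in the effusate = (n_Kr/√M_Kr) / (n_Kr/√M_Kr + n_C₂H₂/√M_C₂H₂)
= (4.69/√83.80) / (4.69/√83.80 + 2.19/√26.04) = 0.5123/(0.5123 + 0.4292) = 0.5442.

0.5442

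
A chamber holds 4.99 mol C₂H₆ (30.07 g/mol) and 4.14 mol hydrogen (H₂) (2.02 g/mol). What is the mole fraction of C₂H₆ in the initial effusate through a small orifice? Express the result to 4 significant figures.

Rate_i ∝ x_i/√M_i (Graham's law weighted by mole fraction), so the effusate composition follows n_i/√M_i.
x_C₂H₆(eff) = (n_C₂H₆/√M_C₂H₆) / (n_C₂H₆/√M_C₂H₆ + n_H₂/√M_H₂)
= (4.99/√30.07) / (4.99/√30.07 + 4.14/√2.02) = 0.9100/(0.9100 + 2.913) = 0.2380.

0.2380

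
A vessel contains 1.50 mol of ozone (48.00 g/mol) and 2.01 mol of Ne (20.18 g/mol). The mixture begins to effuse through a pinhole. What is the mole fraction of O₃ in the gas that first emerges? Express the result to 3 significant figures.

Rate_i ∝ x_i/√M_i (Graham's law weighted by mole fraction), so the effusate composition follows n_i/√M_i.
x_O₃(eff) = (n_O₃/√M_O₃) / (n_O₃/√M_O₃ + n_Ne/√M_Ne)
= (1.50/√48.00) / (1.50/√48.00 + 2.01/√20.18) = 0.2165/(0.2165 + 0.4474) = 0.326.

0.326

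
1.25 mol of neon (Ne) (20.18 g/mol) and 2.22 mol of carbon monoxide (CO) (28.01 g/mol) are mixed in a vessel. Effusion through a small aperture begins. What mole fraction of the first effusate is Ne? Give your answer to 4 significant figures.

0.3988

The effusion rate of species i is ∝ p_i/√M_i ∝ n_i/√M_i.
So x_Ne in the escaping gas = (n_Ne/√M_Ne) / Σ(n_i/√M_i)
= (1.25/√20.18) / (1.25/√20.18 + 2.22/√28.01) = 0.2783/(0.2783 + 0.4195) = 0.3988.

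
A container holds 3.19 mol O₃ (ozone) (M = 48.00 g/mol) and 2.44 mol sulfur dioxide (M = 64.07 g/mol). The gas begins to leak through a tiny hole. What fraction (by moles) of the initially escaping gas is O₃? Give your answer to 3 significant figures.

Effusion rate of each component ∝ n_i/√M_i (partial pressure × 1/√M).
Mole fraction of O₃ in the effusate = (n_O₃/√M_O₃) / (n_O₃/√M_O₃ + n_SO₂/√M_SO₂)
= (3.19/√48.00) / (3.19/√48.00 + 2.44/√64.07) = 0.4604/(0.4604 + 0.3048) = 0.602.

0.602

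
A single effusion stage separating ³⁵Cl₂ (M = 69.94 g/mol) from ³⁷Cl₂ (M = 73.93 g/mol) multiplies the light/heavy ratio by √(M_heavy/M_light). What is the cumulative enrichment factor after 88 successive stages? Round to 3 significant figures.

After 88 stages the ratio has grown by (√(73.93/69.94))^88 = (73.93/69.94)^(88/2).
= 1.05705^44 = 11.5.

11.5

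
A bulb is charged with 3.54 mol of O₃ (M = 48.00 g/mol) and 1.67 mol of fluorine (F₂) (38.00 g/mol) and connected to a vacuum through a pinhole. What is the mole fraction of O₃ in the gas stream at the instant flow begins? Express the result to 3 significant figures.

Effusion rate of each component ∝ n_i/√M_i (partial pressure × 1/√M).
Mole fraction of O₃ in the effusate = (n_O₃/√M_O₃) / (n_O₃/√M_O₃ + n_F₂/√M_F₂)
= (3.54/√48.00) / (3.54/√48.00 + 1.67/√38.00) = 0.5110/(0.5110 + 0.2709) = 0.654.

0.654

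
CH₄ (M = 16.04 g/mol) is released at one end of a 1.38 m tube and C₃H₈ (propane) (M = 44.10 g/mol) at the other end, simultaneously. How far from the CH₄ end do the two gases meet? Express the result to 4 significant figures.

The fronts meet when d_CH₄ + d_C₃H₈ = L with d_CH₄/d_C₃H₈ = √(M_C₃H₈/M_CH₄) (Graham's law). Here √(M_C₃H₈/M_CH₄) = √(44.10/16.04) = 1.658.
With d_CH₄ + d_C₃H₈ = 1.38 m, d_C₃H₈ = 1.38/(1 + 1.658) = 0.5192 m.
d_CH₄ = 1.38 − 0.5192 = 0.8608 m.

0.8608 m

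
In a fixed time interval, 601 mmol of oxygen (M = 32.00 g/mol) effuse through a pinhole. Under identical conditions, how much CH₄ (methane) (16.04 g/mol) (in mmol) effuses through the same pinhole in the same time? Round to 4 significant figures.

From Graham's law, rate_CH₄/rate_O₂ = √(M_O₂/M_CH₄) = √(32.00/16.04) = √1.995 = 1.412.
So the amount for CH₄ is 601 × 1.412 = 848.9 mmol.

848.9 mmol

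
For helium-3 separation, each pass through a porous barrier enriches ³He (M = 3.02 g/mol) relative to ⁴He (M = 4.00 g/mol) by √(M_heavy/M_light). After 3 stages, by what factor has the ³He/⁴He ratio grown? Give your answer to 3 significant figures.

1.52

The single-stage factor is √(M_heavy/M_light), so 3 stages give [√(4.00/3.02)]^3 = (4.00/3.02)^(3/2).
= 1.32450^(3/2) = 1.52.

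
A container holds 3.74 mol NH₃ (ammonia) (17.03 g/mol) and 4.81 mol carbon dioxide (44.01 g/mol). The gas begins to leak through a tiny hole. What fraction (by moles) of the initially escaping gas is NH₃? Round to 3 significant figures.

0.556

Each component's effusion rate ∝ (its partial pressure)·(1/√M) ∝ n_i/√M_i.
Mole fraction of NH₃ in the effusate = (n_NH₃/√M_NH₃) / (n_NH₃/√M_NH₃ + n_CO₂/√M_CO₂)
= (3.74/√17.03) / (3.74/√17.03 + 4.81/√44.01) = 0.9063/(0.9063 + 0.7251) = 0.556.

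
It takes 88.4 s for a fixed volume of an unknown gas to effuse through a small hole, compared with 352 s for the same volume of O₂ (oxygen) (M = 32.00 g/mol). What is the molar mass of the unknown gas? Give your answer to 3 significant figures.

2.02 g/mol

From Graham's law, t_X/t_O₂ = √(M_X/M_O₂).
88.4/352 = 0.2511 = √(M_X/32.00)
M_X = 32.00 × 0.2511² = 32.00 × 0.06307 = 2.02 g/mol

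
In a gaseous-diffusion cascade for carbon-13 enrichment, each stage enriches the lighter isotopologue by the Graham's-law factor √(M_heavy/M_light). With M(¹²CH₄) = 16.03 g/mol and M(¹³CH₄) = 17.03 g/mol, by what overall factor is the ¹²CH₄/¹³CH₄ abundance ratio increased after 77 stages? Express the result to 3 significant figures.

Each stage multiplies the ratio by α = √(17.03/16.03), so after 77 stages the overall factor is α^77 = (17.03/16.03)^(77/2).
= 1.06238^(77/2) = 10.3.

10.3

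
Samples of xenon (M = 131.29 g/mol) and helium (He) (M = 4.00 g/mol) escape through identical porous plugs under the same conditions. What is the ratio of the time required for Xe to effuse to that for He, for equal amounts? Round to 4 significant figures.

Graham's law gives t_Xe/t_He = √(M_Xe/M_He) = √(131.29/4.00) = √32.82 = 5.729.

5.729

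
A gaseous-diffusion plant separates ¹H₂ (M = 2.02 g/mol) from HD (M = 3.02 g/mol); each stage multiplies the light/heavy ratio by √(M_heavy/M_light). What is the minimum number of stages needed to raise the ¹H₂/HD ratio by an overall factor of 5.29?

9

Per stage α = (3.02/2.02)^(1/2) = 1.49505^0.5, giving ln α = 0.2011.
Need α^N ≥ 5.29 ⇒ N ≥ ln(5.29) / ln α = 1.666 / 0.2011 = 8.28.
Rounding up, N = 9 stages.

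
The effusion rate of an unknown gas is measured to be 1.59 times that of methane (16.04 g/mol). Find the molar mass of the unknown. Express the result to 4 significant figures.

Since effusion rate ∝ 1/√M, rate_X/rate_CH₄ = √(M_CH₄/M_X).
1.59 = √(16.04/M_X)
M_X = 16.04 / 1.59² = 16.04 / 2.528 = 6.345 g/mol

6.345 g/mol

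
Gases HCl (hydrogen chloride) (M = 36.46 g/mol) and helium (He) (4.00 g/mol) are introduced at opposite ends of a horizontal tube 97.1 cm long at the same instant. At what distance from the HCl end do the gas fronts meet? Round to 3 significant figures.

24.2 cm

In equal time, each gas travels a distance ∝ its rate ∝ 1/√M, so d_HCl/d_He = √(M_He/M_HCl) = √(4.00/36.46) = 0.3312.
With d_HCl + d_He = 97.1 cm, d_He = 97.1/(1 + 0.3312) = 72.94 cm.
d_HCl = 97.1 − 72.94 = 24.2 cm.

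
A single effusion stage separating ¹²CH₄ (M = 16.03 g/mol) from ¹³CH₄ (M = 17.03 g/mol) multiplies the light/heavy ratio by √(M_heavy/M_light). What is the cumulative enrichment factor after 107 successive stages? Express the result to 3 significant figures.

25.5

After 107 stages the ratio has grown by (√(17.03/16.03))^107 = (17.03/16.03)^(107/2).
= 1.06238^(107/2) = 25.5.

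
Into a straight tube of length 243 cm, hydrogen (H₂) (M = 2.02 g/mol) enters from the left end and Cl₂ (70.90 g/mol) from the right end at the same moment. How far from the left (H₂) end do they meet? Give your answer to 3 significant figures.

208 cm

Distances travelled in equal time are proportional to diffusion rates, so d_H₂/d_Cl₂ = √(M_Cl₂/M_H₂) = √(70.90/2.02) = 5.924.
With d_H₂ + d_Cl₂ = 243 cm, d_Cl₂ = 243/(1 + 5.924) = 35.09 cm.
d_H₂ = 243 − 35.09 = 208 cm.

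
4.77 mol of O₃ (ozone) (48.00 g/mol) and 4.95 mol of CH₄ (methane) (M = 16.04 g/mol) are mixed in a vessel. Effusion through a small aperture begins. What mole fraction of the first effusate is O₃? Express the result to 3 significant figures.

0.358

Each component's effusion rate ∝ (its partial pressure)·(1/√M) ∝ n_i/√M_i.
x_O₃(eff) = (n_O₃/√M_O₃) / (n_O₃/√M_O₃ + n_CH₄/√M_CH₄)
= (4.77/√48.00) / (4.77/√48.00 + 4.95/√16.04) = 0.6885/(0.6885 + 1.236) = 0.358.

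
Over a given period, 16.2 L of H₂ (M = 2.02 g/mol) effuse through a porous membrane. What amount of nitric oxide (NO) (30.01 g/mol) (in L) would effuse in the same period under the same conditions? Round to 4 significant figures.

Since effusion rate ∝ 1/√M, rate_NO/rate_H₂ = √(M_H₂/M_NO) = √(2.02/30.01) = √0.06731 = 0.2594.
So the volume for NO is 16.2 × 0.2594 = 4.203 L.

4.203 L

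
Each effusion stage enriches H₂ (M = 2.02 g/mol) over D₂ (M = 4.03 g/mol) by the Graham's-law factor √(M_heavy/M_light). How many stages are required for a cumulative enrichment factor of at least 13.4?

Per stage α = (4.03/2.02)^(1/2) = 1.99505^0.5, giving ln α = 0.3453.
Need α^N ≥ 13.4 ⇒ N ≥ ln(13.4) / ln α = 2.595 / 0.3453 = 7.52.
So at least 8 stages are needed.

8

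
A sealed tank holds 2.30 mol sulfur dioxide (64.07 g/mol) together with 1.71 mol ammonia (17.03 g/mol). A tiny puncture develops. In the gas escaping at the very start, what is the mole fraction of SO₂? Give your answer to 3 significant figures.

The effusion rate of species i is ∝ p_i/√M_i ∝ n_i/√M_i.
Mole fraction of SO₂ in the effusate = (n_SO₂/√M_SO₂) / (n_SO₂/√M_SO₂ + n_NH₃/√M_NH₃)
= (2.30/√64.07) / (2.30/√64.07 + 1.71/√17.03) = 0.2873/(0.2873 + 0.4144) = 0.409.

0.409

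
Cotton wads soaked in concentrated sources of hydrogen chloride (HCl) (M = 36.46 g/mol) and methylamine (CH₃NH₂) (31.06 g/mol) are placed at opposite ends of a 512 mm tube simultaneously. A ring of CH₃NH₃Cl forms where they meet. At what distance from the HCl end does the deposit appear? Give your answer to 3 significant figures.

246 mm

Graham's law gives d_HCl/d_CH₃NH₂ = rate_HCl/rate_CH₃NH₂ = √(M_CH₃NH₂/M_HCl) = √(31.06/36.46) = 0.9230.
With d_HCl + d_CH₃NH₂ = 512 mm, d_CH₃NH₂ = 512/(1 + 0.9230) = 266.3 mm.
d_HCl = 512 − 266.3 = 246 mm.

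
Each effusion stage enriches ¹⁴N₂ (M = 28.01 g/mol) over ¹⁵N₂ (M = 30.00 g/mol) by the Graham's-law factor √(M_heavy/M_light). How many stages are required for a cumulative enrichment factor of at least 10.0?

Per stage α = (30.00/28.01)^(1/2) = 1.07105^0.5, giving ln α = 0.03432.
Need α^N ≥ 10.0 ⇒ N ≥ ln(10.0) / ln α = 2.303 / 0.03432 = 67.10.
Minimum whole number of stages: N = 68.

68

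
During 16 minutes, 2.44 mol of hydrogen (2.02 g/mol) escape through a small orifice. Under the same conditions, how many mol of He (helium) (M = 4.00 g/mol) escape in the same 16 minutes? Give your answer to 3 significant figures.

1.73 mol

From Graham's law, rate_He/rate_H₂ = √(M_H₂/M_He) = √(2.02/4.00) = √0.5050 = 0.7106.
So the amount for He is 2.44 × 0.7106 = 1.73 mol.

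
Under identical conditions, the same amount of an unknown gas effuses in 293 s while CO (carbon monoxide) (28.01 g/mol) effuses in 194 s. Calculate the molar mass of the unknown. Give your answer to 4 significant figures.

63.89 g/mol

From Graham's law, t_X/t_CO = √(M_X/M_CO).
293/194 = 1.510 = √(M_X/28.01)
M_X = 28.01 × 1.510² = 28.01 × 2.281 = 63.89 g/mol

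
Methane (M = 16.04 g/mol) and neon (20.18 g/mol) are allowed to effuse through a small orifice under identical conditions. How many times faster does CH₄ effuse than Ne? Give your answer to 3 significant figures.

1.12

Since effusion rate ∝ 1/√M, rate_CH₄/rate_Ne = √(M_Ne/M_CH₄) = √(20.18/16.04) = √1.258 = 1.12.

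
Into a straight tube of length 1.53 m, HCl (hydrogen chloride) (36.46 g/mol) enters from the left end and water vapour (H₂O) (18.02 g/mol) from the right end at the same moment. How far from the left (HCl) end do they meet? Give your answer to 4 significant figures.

Graham's law gives d_HCl/d_H₂O = rate_HCl/rate_H₂O = √(M_H₂O/M_HCl) = √(18.02/36.46) = 0.7030.
With d_HCl + d_H₂O = 1.53 m, d_H₂O = 1.53/(1 + 0.7030) = 0.8984 m.
d_HCl = 1.53 − 0.8984 = 0.6316 m.

0.6316 m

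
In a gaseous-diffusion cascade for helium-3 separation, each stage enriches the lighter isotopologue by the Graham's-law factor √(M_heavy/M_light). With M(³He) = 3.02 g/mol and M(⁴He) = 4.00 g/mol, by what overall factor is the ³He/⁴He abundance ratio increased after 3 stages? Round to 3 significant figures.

1.52

Each stage multiplies the ratio by α = √(4.00/3.02), so after 3 stages the overall factor is α^3 = (4.00/3.02)^(3/2).
= 1.32450^(3/2) = 1.52.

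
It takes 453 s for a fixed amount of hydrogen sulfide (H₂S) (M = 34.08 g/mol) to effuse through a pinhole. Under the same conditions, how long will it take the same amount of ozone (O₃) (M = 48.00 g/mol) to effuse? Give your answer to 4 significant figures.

537.6 s

By Graham's law, t_O₃/t_H₂S = √(M_O₃/M_H₂S) = √(48.00/34.08) = √1.408 = 1.187.
So the time for O₃ is 453 × 1.187 = 537.6 s.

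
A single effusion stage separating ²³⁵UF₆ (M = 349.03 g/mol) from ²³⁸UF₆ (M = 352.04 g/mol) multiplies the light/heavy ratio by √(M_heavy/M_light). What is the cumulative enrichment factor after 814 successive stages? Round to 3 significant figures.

32.9

The single-stage factor is √(M_heavy/M_light), so 814 stages give [√(352.04/349.03)]^814 = (352.04/349.03)^(814/2).
= 1.00862^407 = 32.9.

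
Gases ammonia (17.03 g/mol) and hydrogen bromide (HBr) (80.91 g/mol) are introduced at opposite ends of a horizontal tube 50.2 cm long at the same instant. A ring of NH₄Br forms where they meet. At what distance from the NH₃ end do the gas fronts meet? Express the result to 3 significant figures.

Distances travelled in equal time are proportional to diffusion rates, so d_NH₃/d_HBr = √(M_HBr/M_NH₃) = √(80.91/17.03) = 2.180.
With d_NH₃ + d_HBr = 50.2 cm, d_HBr = 50.2/(1 + 2.180) = 15.79 cm.
d_NH₃ = 50.2 − 15.79 = 34.4 cm.

34.4 cm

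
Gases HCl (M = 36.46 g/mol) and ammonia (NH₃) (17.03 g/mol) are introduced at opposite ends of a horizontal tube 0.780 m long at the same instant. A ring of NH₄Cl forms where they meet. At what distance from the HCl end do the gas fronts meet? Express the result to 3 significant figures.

In equal time, each gas travels a distance ∝ its rate ∝ 1/√M, so d_HCl/d_NH₃ = √(M_NH₃/M_HCl) = √(17.03/36.46) = 0.6834.
With d_HCl + d_NH₃ = 0.780 m, d_NH₃ = 0.780/(1 + 0.6834) = 0.4633 m.
d_HCl = 0.780 − 0.4633 = 0.317 m.

0.317 m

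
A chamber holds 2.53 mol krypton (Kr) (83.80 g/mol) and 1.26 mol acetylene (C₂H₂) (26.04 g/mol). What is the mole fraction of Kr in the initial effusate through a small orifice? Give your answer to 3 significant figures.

0.528

Effusion rate of each component ∝ n_i/√M_i (partial pressure × 1/√M).
x_Kr(eff) = (n_Kr/√M_Kr) / (n_Kr/√M_Kr + n_C₂H₂/√M_C₂H₂)
= (2.53/√83.80) / (2.53/√83.80 + 1.26/√26.04) = 0.2764/(0.2764 + 0.2469) = 0.528.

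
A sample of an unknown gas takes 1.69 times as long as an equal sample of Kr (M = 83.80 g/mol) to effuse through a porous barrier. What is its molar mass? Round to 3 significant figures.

239 g/mol

From Graham's law, t_X/t_Kr = √(M_X/M_Kr).
1.69 = √(M_X/83.80)
M_X = 83.80 × 1.69² = 83.80 × 2.856 = 239 g/mol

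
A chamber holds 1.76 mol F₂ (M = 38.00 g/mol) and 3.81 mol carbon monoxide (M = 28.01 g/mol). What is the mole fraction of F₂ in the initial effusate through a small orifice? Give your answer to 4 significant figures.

Effusion rate of each component ∝ n_i/√M_i (partial pressure × 1/√M).
x_F₂(eff) = (n_F₂/√M_F₂) / (n_F₂/√M_F₂ + n_CO/√M_CO)
= (1.76/√38.00) / (1.76/√38.00 + 3.81/√28.01) = 0.2855/(0.2855 + 0.7199) = 0.2840.

0.2840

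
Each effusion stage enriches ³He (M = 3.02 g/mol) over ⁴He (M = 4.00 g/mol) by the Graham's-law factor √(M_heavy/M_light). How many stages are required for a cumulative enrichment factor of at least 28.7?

24

Single-stage factor α = √(4.00/3.02), so ln α = ½ ln(1.32450) = 0.1405.
Need α^N ≥ 28.7 ⇒ N ≥ ln(28.7) / ln α = 3.357 / 0.1405 = 23.89.
So at least 24 stages are needed.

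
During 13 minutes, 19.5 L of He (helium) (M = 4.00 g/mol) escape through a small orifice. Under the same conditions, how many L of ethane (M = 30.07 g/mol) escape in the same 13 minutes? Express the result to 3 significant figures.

Since effusion rate ∝ 1/√M, rate_C₂H₆/rate_He = √(M_He/M_C₂H₆) = √(4.00/30.07) = √0.1330 = 0.3647.
So the volume for C₂H₆ is 19.5 × 0.3647 = 7.11 L.

7.11 L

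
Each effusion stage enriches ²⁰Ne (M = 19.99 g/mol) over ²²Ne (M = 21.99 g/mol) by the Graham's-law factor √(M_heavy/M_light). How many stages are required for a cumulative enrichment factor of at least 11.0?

51

With α = √(21.99/19.99) per stage, ln α = ½ ln(1.10005) = 0.04768.
Need α^N ≥ 11.0 ⇒ N ≥ ln(11.0) / ln α = 2.398 / 0.04768 = 50.29.
Rounding up, N = 51 stages.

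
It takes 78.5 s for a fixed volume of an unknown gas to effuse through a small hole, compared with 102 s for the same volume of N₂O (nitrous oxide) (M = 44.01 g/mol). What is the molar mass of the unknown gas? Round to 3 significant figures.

26.1 g/mol

By Graham's law, t_X/t_N₂O = √(M_X/M_N₂O).
78.5/102 = 0.7696 = √(M_X/44.01)
M_X = 44.01 × 0.7696² = 44.01 × 0.5923 = 26.1 g/mol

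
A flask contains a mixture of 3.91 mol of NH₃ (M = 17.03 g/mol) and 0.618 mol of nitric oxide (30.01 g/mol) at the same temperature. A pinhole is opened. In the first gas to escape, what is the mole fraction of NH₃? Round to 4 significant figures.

The effusion rate of species i is ∝ p_i/√M_i ∝ n_i/√M_i.
x_NH₃(eff) = (n_NH₃/√M_NH₃) / (n_NH₃/√M_NH₃ + n_NO/√M_NO)
= (3.91/√17.03) / (3.91/√17.03 + 0.618/√30.01) = 0.9475/(0.9475 + 0.1128) = 0.8936.

0.8936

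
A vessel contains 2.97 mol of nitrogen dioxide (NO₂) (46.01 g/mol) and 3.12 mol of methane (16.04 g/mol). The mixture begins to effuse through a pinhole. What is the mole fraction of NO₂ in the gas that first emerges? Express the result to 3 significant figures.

The effusion rate of species i is ∝ p_i/√M_i ∝ n_i/√M_i.
Mole fraction of NO₂ in the effusate = (n_NO₂/√M_NO₂) / (n_NO₂/√M_NO₂ + n_CH₄/√M_CH₄)
= (2.97/√46.01) / (2.97/√46.01 + 3.12/√16.04) = 0.4379/(0.4379 + 0.7790) = 0.360.

0.360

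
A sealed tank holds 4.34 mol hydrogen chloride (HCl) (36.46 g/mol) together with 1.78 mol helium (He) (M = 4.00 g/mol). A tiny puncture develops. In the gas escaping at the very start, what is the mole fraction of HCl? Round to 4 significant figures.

0.4468

Effusion rate of each component ∝ n_i/√M_i (partial pressure × 1/√M).
x_HCl(eff) = (n_HCl/√M_HCl) / (n_HCl/√M_HCl + n_He/√M_He)
= (4.34/√36.46) / (4.34/√36.46 + 1.78/√4.00) = 0.7188/(0.7188 + 0.8900) = 0.4468.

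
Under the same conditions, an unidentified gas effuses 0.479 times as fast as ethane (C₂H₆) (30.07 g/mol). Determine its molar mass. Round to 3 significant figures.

131 g/mol

From Graham's law, rate_X/rate_C₂H₆ = √(M_C₂H₆/M_X).
0.479 = √(30.07/M_X)
M_X = 30.07 / 0.479² = 30.07 / 0.2294 = 131 g/mol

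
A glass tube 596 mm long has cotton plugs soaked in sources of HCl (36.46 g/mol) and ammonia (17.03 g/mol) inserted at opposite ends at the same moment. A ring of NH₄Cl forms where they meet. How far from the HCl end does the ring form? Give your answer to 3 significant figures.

The fronts meet when d_HCl + d_NH₃ = L with d_HCl/d_NH₃ = √(M_NH₃/M_HCl) (Graham's law). Here √(M_NH₃/M_HCl) = √(17.03/36.46) = 0.6834.
With d_HCl + d_NH₃ = 596 mm, d_NH₃ = 596/(1 + 0.6834) = 354.0 mm.
d_HCl = 596 − 354.0 = 242 mm.

242 mm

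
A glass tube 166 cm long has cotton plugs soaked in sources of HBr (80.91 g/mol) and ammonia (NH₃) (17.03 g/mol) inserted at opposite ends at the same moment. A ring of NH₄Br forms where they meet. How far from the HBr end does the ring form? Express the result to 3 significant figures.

In equal time, each gas travels a distance ∝ its rate ∝ 1/√M, so d_HBr/d_NH₃ = √(M_NH₃/M_HBr) = √(17.03/80.91) = 0.4588.
With d_HBr + d_NH₃ = 166 cm, d_NH₃ = 166/(1 + 0.4588) = 113.8 cm.
d_HBr = 166 − 113.8 = 52.2 cm.

52.2 cm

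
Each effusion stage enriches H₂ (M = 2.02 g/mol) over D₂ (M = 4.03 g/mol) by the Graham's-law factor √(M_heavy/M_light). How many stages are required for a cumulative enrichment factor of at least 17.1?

9

Per stage α = (4.03/2.02)^(1/2) = 1.99505^0.5, giving ln α = 0.3453.
Need α^N ≥ 17.1 ⇒ N ≥ ln(17.1) / ln α = 2.839 / 0.3453 = 8.22.
So at least 9 stages are needed.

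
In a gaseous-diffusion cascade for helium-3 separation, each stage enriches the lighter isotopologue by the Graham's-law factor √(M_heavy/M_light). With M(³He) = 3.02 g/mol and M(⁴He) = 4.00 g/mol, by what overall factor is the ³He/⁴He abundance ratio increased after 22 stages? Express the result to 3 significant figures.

22.0

Overall factor = α^22 with α = √(4.00/3.02), i.e. (4.00/3.02)^(22/2).
= 1.32450^11 = 22.0.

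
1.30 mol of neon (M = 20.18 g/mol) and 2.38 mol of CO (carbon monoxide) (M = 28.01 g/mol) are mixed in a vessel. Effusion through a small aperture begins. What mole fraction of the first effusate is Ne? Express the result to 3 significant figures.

Effusion rate of each component ∝ n_i/√M_i (partial pressure × 1/√M).
Mole fraction of Ne in the effusate = (n_Ne/√M_Ne) / (n_Ne/√M_Ne + n_CO/√M_CO)
= (1.30/√20.18) / (1.30/√20.18 + 2.38/√28.01) = 0.2894/(0.2894 + 0.4497) = 0.392.

0.392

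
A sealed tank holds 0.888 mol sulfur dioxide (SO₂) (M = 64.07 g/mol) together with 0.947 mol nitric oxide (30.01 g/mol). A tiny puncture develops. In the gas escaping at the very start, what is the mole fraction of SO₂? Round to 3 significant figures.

Each component's effusion rate ∝ (its partial pressure)·(1/√M) ∝ n_i/√M_i.
So x_SO₂ in the escaping gas = (n_SO₂/√M_SO₂) / Σ(n_i/√M_i)
= (0.888/√64.07) / (0.888/√64.07 + 0.947/√30.01) = 0.1109/(0.1109 + 0.1729) = 0.391.

0.391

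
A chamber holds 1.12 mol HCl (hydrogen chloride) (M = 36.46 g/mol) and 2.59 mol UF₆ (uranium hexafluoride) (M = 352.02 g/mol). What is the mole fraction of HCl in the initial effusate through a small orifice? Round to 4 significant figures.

0.5733

Rate_i ∝ x_i/√M_i (Graham's law weighted by mole fraction), so the effusate composition follows n_i/√M_i.
So x_HCl in the escaping gas = (n_HCl/√M_HCl) / Σ(n_i/√M_i)
= (1.12/√36.46) / (1.12/√36.46 + 2.59/√352.02) = 0.1855/(0.1855 + 0.1380) = 0.5733.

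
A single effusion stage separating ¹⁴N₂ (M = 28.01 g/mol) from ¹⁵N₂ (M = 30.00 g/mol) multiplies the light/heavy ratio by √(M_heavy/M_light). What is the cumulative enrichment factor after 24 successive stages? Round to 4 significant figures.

2.279

After 24 stages the ratio has grown by (√(30.00/28.01))^24 = (30.00/28.01)^(24/2).
= 1.07105^12 = 2.279.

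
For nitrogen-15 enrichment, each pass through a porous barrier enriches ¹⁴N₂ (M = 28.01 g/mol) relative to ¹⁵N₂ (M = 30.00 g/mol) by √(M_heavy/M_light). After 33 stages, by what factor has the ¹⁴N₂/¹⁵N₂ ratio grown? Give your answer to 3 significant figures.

Each stage multiplies the ratio by α = √(30.00/28.01), so after 33 stages the overall factor is α^33 = (30.00/28.01)^(33/2).
= 1.07105^(33/2) = 3.10.

3.10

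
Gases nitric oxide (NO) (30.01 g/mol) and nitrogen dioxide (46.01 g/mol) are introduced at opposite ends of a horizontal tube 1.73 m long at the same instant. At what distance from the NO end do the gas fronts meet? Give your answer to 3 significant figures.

0.957 m

Graham's law gives d_NO/d_NO₂ = rate_NO/rate_NO₂ = √(M_NO₂/M_NO) = √(46.01/30.01) = 1.238.
With d_NO + d_NO₂ = 1.73 m, d_NO₂ = 1.73/(1 + 1.238) = 0.7729 m.
d_NO = 1.73 − 0.7729 = 0.957 m.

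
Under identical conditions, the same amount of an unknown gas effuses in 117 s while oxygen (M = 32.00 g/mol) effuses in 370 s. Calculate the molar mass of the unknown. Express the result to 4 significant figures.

3.200 g/mol

Since effusion rate ∝ 1/√M, t_X/t_O₂ = √(M_X/M_O₂).
117/370 = 0.3162 = √(M_X/32.00)
M_X = 32.00 × 0.3162² = 32.00 × 0.09999 = 3.200 g/mol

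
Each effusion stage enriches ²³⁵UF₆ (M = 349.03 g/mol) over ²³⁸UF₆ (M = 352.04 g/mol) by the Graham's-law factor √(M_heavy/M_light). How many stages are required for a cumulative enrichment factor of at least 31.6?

Per stage α = (352.04/349.03)^(1/2) = 1.00862^0.5, giving ln α = 0.004293.
Need α^N ≥ 31.6 ⇒ N ≥ ln(31.6) / ln α = 3.453 / 0.004293 = 804.28.
Rounding up, N = 805 stages.

805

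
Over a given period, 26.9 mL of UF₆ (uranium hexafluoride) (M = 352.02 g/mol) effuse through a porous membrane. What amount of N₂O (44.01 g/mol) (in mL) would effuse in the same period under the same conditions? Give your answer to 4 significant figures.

Since effusion rate ∝ 1/√M, rate_N₂O/rate_UF₆ = √(M_UF₆/M_N₂O) = √(352.02/44.01) = √7.999 = 2.828.
So the volume for N₂O is 26.9 × 2.828 = 76.08 mL.

76.08 mL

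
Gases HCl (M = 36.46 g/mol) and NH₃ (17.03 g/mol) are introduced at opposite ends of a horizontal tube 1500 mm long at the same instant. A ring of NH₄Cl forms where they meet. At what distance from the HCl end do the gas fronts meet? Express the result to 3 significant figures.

609 mm

Distances travelled in equal time are proportional to diffusion rates, so d_HCl/d_NH₃ = √(M_NH₃/M_HCl) = √(17.03/36.46) = 0.6834.
With d_HCl + d_NH₃ = 1500 mm, d_NH₃ = 1500/(1 + 0.6834) = 891.0 mm.
d_HCl = 1500 − 891.0 = 609 mm.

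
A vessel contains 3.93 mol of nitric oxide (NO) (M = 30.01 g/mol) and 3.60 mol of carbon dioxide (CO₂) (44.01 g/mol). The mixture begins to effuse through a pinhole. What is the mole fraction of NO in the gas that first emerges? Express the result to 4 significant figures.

0.5693

Rate_i ∝ x_i/√M_i (Graham's law weighted by mole fraction), so the effusate composition follows n_i/√M_i.
Mole fraction of NO in the effusate = (n_NO/√M_NO) / (n_NO/√M_NO + n_CO₂/√M_CO₂)
= (3.93/√30.01) / (3.93/√30.01 + 3.60/√44.01) = 0.7174/(0.7174 + 0.5427) = 0.5693.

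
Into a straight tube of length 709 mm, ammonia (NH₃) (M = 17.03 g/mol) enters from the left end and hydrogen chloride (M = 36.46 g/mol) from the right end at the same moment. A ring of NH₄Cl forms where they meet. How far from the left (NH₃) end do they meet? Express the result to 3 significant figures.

421 mm

In equal time, each gas travels a distance ∝ its rate ∝ 1/√M, so d_NH₃/d_HCl = √(M_HCl/M_NH₃) = √(36.46/17.03) = 1.463.
With d_NH₃ + d_HCl = 709 mm, d_HCl = 709/(1 + 1.463) = 287.8 mm.
d_NH₃ = 709 − 287.8 = 421 mm.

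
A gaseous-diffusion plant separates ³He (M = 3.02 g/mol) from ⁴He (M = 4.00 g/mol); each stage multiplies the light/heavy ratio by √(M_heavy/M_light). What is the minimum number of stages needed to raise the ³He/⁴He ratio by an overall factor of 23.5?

23

Single-stage factor α = √(4.00/3.02), so ln α = ½ ln(1.32450) = 0.1405.
Need α^N ≥ 23.5 ⇒ N ≥ ln(23.5) / ln α = 3.157 / 0.1405 = 22.47.
So at least 23 stages are needed.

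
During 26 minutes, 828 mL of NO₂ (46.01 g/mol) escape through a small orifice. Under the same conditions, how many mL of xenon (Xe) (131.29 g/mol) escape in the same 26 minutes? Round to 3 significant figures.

Graham's law gives rate_Xe/rate_NO₂ = √(M_NO₂/M_Xe) = √(46.01/131.29) = √0.3504 = 0.5920.
So the volume for Xe is 828 × 0.5920 = 490 mL.

490 mL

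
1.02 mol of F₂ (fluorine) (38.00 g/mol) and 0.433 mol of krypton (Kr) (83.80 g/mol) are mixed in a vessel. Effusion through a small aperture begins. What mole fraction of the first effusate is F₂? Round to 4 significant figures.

Rate_i ∝ x_i/√M_i (Graham's law weighted by mole fraction), so the effusate composition follows n_i/√M_i.
So x_F₂ in the escaping gas = (n_F₂/√M_F₂) / Σ(n_i/√M_i)
= (1.02/√38.00) / (1.02/√38.00 + 0.433/√83.80) = 0.1655/(0.1655 + 0.04730) = 0.7777.

0.7777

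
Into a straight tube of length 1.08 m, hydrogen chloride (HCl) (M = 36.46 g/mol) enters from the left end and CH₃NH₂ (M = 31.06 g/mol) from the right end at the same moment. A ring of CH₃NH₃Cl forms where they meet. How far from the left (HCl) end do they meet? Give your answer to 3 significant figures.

The fronts meet when d_HCl + d_CH₃NH₂ = L with d_HCl/d_CH₃NH₂ = √(M_CH₃NH₂/M_HCl) (Graham's law). Here √(M_CH₃NH₂/M_HCl) = √(31.06/36.46) = 0.9230.
With d_HCl + d_CH₃NH₂ = 1.08 m, d_CH₃NH₂ = 1.08/(1 + 0.9230) = 0.5616 m.
d_HCl = 1.08 − 0.5616 = 0.518 m.

0.518 m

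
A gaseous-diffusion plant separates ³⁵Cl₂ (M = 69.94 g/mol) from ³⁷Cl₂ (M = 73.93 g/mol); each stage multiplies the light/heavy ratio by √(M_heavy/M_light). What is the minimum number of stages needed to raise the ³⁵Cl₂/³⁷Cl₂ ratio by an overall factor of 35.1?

129

With α = √(73.93/69.94) per stage, ln α = ½ ln(1.05705) = 0.02774.
Need α^N ≥ 35.1 ⇒ N ≥ ln(35.1) / ln α = 3.558 / 0.02774 = 128.27.
Minimum whole number of stages: N = 129.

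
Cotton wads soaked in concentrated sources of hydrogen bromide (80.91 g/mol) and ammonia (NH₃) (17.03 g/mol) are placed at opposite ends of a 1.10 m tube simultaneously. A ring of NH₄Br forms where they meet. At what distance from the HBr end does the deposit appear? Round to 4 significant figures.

0.3459 m

Graham's law gives d_HBr/d_NH₃ = rate_HBr/rate_NH₃ = √(M_NH₃/M_HBr) = √(17.03/80.91) = 0.4588.
With d_HBr + d_NH₃ = 1.10 m, d_NH₃ = 1.10/(1 + 0.4588) = 0.7541 m.
d_HBr = 1.10 − 0.7541 = 0.3459 m.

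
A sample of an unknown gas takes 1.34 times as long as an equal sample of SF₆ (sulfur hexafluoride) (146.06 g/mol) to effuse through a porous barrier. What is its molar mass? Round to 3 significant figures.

Using Graham's law: t_X/t_SF₆ = √(M_X/M_SF₆).
1.34 = √(M_X/146.06)
M_X = 146.06 × 1.34² = 146.06 × 1.796 = 262 g/mol

262 g/mol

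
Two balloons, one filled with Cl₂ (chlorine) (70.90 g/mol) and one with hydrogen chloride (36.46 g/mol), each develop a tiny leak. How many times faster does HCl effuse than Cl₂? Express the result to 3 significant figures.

By Graham's law, rate_HCl/rate_Cl₂ = √(M_Cl₂/M_HCl) = √(70.90/36.46) = √1.945 = 1.39.

1.39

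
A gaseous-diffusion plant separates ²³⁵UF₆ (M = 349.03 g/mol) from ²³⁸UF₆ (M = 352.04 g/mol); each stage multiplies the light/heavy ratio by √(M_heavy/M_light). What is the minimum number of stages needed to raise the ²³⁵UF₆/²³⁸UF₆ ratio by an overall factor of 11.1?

With α = √(352.04/349.03) per stage, ln α = ½ ln(1.00862) = 0.004293.
Need α^N ≥ 11.1 ⇒ N ≥ ln(11.1) / ln α = 2.407 / 0.004293 = 560.61.
Minimum whole number of stages: N = 561.

561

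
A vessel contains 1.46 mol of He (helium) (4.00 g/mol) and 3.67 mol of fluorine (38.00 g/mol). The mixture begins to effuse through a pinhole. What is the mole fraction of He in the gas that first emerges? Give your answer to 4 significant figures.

0.5508

Rate_i ∝ x_i/√M_i (Graham's law weighted by mole fraction), so the effusate composition follows n_i/√M_i.
So x_He in the escaping gas = (n_He/√M_He) / Σ(n_i/√M_i)
= (1.46/√4.00) / (1.46/√4.00 + 3.67/√38.00) = 0.7300/(0.7300 + 0.5954) = 0.5508.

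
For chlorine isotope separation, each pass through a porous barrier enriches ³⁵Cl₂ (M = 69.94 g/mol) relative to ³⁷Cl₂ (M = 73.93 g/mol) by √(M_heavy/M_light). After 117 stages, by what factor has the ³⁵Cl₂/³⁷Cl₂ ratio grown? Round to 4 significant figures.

Each stage multiplies the ratio by α = √(73.93/69.94), so after 117 stages the overall factor is α^117 = (73.93/69.94)^(117/2).
= 1.05705^(117/2) = 25.68.

25.68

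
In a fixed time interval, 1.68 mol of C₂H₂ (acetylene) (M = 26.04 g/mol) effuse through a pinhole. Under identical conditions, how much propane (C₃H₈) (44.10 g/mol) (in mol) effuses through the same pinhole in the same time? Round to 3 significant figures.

1.29 mol

Using Graham's law: rate_C₃H₈/rate_C₂H₂ = √(M_C₂H₂/M_C₃H₈) = √(26.04/44.10) = √0.5905 = 0.7684.
So the amount for C₃H₈ is 1.68 × 0.7684 = 1.29 mol.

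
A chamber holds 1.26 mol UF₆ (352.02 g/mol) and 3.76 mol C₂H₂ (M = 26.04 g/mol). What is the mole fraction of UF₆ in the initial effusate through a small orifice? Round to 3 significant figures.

0.0835

Rate_i ∝ x_i/√M_i (Graham's law weighted by mole fraction), so the effusate composition follows n_i/√M_i.
x_UF₆(eff) = (n_UF₆/√M_UF₆) / (n_UF₆/√M_UF₆ + n_C₂H₂/√M_C₂H₂)
= (1.26/√352.02) / (1.26/√352.02 + 3.76/√26.04) = 0.06716/(0.06716 + 0.7368) = 0.0835.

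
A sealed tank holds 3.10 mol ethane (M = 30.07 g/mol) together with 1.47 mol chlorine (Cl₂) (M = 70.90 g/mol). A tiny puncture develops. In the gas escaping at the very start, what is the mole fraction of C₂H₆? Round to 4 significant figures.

Effusion rate of each component ∝ n_i/√M_i (partial pressure × 1/√M).
Mole fraction of C₂H₆ in the effusate = (n_C₂H₆/√M_C₂H₆) / (n_C₂H₆/√M_C₂H₆ + n_Cl₂/√M_Cl₂)
= (3.10/√30.07) / (3.10/√30.07 + 1.47/√70.90) = 0.5653/(0.5653 + 0.1746) = 0.7640.

0.7640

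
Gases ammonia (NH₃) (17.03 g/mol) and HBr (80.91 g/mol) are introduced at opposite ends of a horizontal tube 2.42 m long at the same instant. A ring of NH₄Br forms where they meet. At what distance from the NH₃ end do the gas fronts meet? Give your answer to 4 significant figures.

Distances travelled in equal time are proportional to diffusion rates, so d_NH₃/d_HBr = √(M_HBr/M_NH₃) = √(80.91/17.03) = 2.180.
With d_NH₃ + d_HBr = 2.42 m, d_HBr = 2.42/(1 + 2.180) = 0.7611 m.
d_NH₃ = 2.42 − 0.7611 = 1.659 m.

1.659 m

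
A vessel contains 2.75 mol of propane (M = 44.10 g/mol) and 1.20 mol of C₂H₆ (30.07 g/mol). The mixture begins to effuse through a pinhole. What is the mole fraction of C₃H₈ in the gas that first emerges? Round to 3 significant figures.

0.654

The effusion rate of species i is ∝ p_i/√M_i ∝ n_i/√M_i.
Mole fraction of C₃H₈ in the effusate = (n_C₃H₈/√M_C₃H₈) / (n_C₃H₈/√M_C₃H₈ + n_C₂H₆/√M_C₂H₆)
= (2.75/√44.10) / (2.75/√44.10 + 1.20/√30.07) = 0.4141/(0.4141 + 0.2188) = 0.654.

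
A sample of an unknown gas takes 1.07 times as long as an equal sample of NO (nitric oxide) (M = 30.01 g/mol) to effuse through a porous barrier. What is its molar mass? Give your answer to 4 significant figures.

From Graham's law, t_X/t_NO = √(M_X/M_NO).
1.07 = √(M_X/30.01)
M_X = 30.01 × 1.07² = 30.01 × 1.145 = 34.36 g/mol

34.36 g/mol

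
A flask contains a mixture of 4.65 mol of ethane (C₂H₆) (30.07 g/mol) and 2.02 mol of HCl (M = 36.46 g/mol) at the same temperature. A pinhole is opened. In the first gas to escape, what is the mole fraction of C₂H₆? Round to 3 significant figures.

Effusion rate of each component ∝ n_i/√M_i (partial pressure × 1/√M).
Mole fraction of C₂H₆ in the effusate = (n_C₂H₆/√M_C₂H₆) / (n_C₂H₆/√M_C₂H₆ + n_HCl/√M_HCl)
= (4.65/√30.07) / (4.65/√30.07 + 2.02/√36.46) = 0.8480/(0.8480 + 0.3345) = 0.717.

0.717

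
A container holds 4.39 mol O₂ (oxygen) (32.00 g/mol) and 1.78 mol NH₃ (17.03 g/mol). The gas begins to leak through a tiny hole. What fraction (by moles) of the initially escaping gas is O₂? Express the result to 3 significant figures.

0.643

Rate_i ∝ x_i/√M_i (Graham's law weighted by mole fraction), so the effusate composition follows n_i/√M_i.
So x_O₂ in the escaping gas = (n_O₂/√M_O₂) / Σ(n_i/√M_i)
= (4.39/√32.00) / (4.39/√32.00 + 1.78/√17.03) = 0.7760/(0.7760 + 0.4313) = 0.643.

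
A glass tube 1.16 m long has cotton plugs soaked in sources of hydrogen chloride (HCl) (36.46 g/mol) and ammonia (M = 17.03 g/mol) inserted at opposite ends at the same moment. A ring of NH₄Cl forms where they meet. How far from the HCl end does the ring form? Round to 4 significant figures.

0.4709 m

The fronts meet when d_HCl + d_NH₃ = L with d_HCl/d_NH₃ = √(M_NH₃/M_HCl) (Graham's law). Here √(M_NH₃/M_HCl) = √(17.03/36.46) = 0.6834.
With d_HCl + d_NH₃ = 1.16 m, d_NH₃ = 1.16/(1 + 0.6834) = 0.6891 m.
d_HCl = 1.16 − 0.6891 = 0.4709 m.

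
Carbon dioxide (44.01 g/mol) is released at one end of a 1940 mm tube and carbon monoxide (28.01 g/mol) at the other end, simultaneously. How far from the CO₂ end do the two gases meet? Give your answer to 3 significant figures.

Distances travelled in equal time are proportional to diffusion rates, so d_CO₂/d_CO = √(M_CO/M_CO₂) = √(28.01/44.01) = 0.7978.
With d_CO₂ + d_CO = 1940 mm, d_CO = 1940/(1 + 0.7978) = 1079 mm.
d_CO₂ = 1940 − 1079 = 861 mm.

861 mm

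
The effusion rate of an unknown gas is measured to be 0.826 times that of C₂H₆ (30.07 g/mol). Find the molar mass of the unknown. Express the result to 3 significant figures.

Using Graham's law: rate_X/rate_C₂H₆ = √(M_C₂H₆/M_X).
0.826 = √(30.07/M_X)
M_X = 30.07 / 0.826² = 30.07 / 0.6823 = 44.1 g/mol

44.1 g/mol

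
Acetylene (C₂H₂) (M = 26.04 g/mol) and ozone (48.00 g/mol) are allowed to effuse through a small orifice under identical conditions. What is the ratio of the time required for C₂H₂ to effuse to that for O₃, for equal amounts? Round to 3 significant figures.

Using Graham's law: t_C₂H₂/t_O₃ = √(M_C₂H₂/M_O₃) = √(26.04/48.00) = √0.5425 = 0.737.

0.737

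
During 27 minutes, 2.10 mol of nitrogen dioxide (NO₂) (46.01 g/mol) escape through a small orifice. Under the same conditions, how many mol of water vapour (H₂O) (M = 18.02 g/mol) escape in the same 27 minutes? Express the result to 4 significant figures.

By Graham's law, rate_H₂O/rate_NO₂ = √(M_NO₂/M_H₂O) = √(46.01/18.02) = √2.553 = 1.598.
So the amount for H₂O is 2.10 × 1.598 = 3.356 mol.

3.356 mol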